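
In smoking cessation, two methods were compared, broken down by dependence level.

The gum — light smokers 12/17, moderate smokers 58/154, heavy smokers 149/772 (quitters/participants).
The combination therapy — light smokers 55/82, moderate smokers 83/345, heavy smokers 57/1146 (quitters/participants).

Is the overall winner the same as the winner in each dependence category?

Yes

Light smokers: the gum 12/17 = 70.6%, the combination therapy 55/82 = 67.1% → the gum
Moderate smokers: the gum 58/154 = 37.7%, the combination therapy 83/345 = 24.1% → the gum
Heavy smokers: the gum 149/772 = 19.3%, the combination therapy 57/1146 = 5.0% → the gum
Overall: the gum 219/943 = 23.2%, the combination therapy 195/1573 = 12.4% → the gum
The gum wins overall and in every dependence group — no reversal.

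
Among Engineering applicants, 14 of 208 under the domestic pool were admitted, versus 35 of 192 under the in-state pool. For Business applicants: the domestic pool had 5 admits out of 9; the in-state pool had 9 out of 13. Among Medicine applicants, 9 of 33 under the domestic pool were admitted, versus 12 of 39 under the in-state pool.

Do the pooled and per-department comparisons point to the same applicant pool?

Engineering: the domestic pool 14/208 = 6.7%, the in-state pool 35/192 = 18.2% → the in-state pool
Business: the domestic pool 5/9 = 55.6%, the in-state pool 9/13 = 69.2% → the in-state pool
Medicine: the domestic pool 9/33 = 27.3%, the in-state pool 12/39 = 30.8% → the in-state pool
Overall: the domestic pool 28/250 = 11.2%, the in-state pool 56/244 = 23.0% → the in-state pool
The in-state pool wins overall and in every department group — no reversal.

Yes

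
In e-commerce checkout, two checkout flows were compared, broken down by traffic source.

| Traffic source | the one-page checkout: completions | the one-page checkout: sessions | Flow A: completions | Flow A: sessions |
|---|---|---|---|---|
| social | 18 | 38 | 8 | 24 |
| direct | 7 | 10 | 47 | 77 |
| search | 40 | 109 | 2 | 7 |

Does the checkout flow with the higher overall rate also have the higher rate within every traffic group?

No

Social: the one-page checkout 18/38 = 47.4%, Flow A 8/24 = 33.3% → the one-page checkout
Direct: the one-page checkout 7/10 = 70.0%, Flow A 47/77 = 61.0% → the one-page checkout
Search: the one-page checkout 40/109 = 36.7%, Flow A 2/7 = 28.6% → the one-page checkout
Overall: the one-page checkout 65/157 = 41.4%, Flow A 57/108 = 52.8% → Flow A
The one-page checkout wins each traffic group but Flow A wins overall — the comparison reverses. The one-page checkout's sessions skew toward search, which has a lower base rate.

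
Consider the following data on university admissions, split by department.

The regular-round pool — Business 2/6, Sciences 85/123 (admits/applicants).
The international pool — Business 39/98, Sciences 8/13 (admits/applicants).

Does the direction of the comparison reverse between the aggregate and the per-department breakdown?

No

Business: the regular-round pool 2/6 = 33.3%, the international pool 39/98 = 39.8% → the international pool
Sciences: the regular-round pool 85/123 = 69.1%, the international pool 8/13 = 61.5% → the regular-round pool
Overall: the regular-round pool 87/129 = 67.4%, the international pool 47/111 = 42.3% → the regular-round pool
Neither sweeps: the regular-round pool wins 1 of 2 groups, the international pool wins 1. The regular-round pool wins overall but not every group — no Simpson reversal.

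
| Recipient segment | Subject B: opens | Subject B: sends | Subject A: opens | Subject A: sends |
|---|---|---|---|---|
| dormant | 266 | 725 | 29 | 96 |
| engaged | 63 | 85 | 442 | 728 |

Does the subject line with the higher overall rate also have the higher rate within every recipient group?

No

Dormant: Subject B 266/725 = 36.7%, Subject A 29/96 = 30.2% → Subject B
Engaged: Subject B 63/85 = 74.1%, Subject A 442/728 = 60.7% → Subject B
Overall: Subject B 329/810 = 40.6%, Subject A 471/824 = 57.2% → Subject A
Subject B wins each recipient group but Subject A wins overall — the comparison reverses. Subject B's sends skew toward dormant, which has a lower base rate.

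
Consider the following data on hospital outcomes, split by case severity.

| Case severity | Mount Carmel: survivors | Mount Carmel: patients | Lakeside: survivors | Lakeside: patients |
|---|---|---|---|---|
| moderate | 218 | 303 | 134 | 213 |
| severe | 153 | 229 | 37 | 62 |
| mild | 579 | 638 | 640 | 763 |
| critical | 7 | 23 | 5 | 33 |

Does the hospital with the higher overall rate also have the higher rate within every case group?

Yes

Moderate: Mount Carmel 218/303 = 71.9%, Lakeside 134/213 = 62.9% → Mount Carmel
Severe: Mount Carmel 153/229 = 66.8%, Lakeside 37/62 = 59.7% → Mount Carmel
Mild: Mount Carmel 579/638 = 90.8%, Lakeside 640/763 = 83.9% → Mount Carmel
Critical: Mount Carmel 7/23 = 30.4%, Lakeside 5/33 = 15.2% → Mount Carmel
Overall: Mount Carmel 957/1193 = 80.2%, Lakeside 816/1071 = 76.2% → Mount Carmel
Mount Carmel wins overall and in every case group — no reversal.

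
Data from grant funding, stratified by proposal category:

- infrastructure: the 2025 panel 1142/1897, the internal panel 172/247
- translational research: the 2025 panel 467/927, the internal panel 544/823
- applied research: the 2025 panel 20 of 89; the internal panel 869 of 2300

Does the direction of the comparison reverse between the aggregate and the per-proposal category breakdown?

Yes

Infrastructure: the 2025 panel 1142/1897 = 60.2%, the internal panel 172/247 = 69.6% → the internal panel
Translational research: the 2025 panel 467/927 = 50.4%, the internal panel 544/823 = 66.1% → the internal panel
Applied research: the 2025 panel 20/89 = 22.5%, the internal panel 869/2300 = 37.8% → the internal panel
Overall: the 2025 panel 1629/2913 = 55.9%, the internal panel 1585/3370 = 47.0% → the 2025 panel
The internal panel wins each proposal group but the 2025 panel wins overall — the comparison reverses. The internal panel's proposals skew toward applied research, which has a lower base rate.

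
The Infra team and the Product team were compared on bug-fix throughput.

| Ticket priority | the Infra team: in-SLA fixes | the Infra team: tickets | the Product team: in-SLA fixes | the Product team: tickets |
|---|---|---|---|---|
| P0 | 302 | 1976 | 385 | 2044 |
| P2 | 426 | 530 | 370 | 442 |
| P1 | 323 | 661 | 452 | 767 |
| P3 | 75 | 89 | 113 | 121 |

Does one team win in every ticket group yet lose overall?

P0: the Infra team 302/1976 = 15.3%, the Product team 385/2044 = 18.8% → the Product team
P2: the Infra team 426/530 = 80.4%, the Product team 370/442 = 83.7% → the Product team
P1: the Infra team 323/661 = 48.9%, the Product team 452/767 = 58.9% → the Product team
P3: the Infra team 75/89 = 84.3%, the Product team 113/121 = 93.4% → the Product team
Overall: the Infra team 1126/3256 = 34.6%, the Product team 1320/3374 = 39.1% → the Product team
The Product team wins overall and in every ticket group — no reversal.

No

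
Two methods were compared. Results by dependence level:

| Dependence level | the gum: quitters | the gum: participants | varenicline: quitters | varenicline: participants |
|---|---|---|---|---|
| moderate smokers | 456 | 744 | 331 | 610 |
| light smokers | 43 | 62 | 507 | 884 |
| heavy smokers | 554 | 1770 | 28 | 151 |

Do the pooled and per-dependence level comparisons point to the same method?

No

Moderate smokers: the gum 456/744 = 61.3%, varenicline 331/610 = 54.3% → the gum
Light smokers: the gum 43/62 = 69.4%, varenicline 507/884 = 57.4% → the gum
Heavy smokers: the gum 554/1770 = 31.3%, varenicline 28/151 = 18.5% → the gum
Overall: the gum 1053/2576 = 40.9%, varenicline 866/1645 = 52.6% → varenicline
The gum wins each dependence group but varenicline wins overall — the comparison reverses. The gum's participants skew toward heavy smokers, which has a lower base rate.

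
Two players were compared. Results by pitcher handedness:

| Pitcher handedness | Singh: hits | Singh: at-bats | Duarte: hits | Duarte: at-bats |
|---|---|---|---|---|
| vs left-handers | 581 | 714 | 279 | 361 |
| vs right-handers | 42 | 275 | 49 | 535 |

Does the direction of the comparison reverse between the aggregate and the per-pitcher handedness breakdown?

No

Vs left-handers: Singh 581/714 = 81.4%, Duarte 279/361 = 77.3% → Singh
Vs right-handers: Singh 42/275 = 15.3%, Duarte 49/535 = 9.2% → Singh
Overall: Singh 623/989 = 63.0%, Duarte 328/896 = 36.6% → Singh
Singh wins overall and in every pitcher group — no reversal.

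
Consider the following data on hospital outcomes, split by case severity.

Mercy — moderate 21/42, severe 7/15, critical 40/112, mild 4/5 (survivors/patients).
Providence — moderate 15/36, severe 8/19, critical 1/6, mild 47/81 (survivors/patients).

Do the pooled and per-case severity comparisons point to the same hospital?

No

Moderate: Mercy 21/42 = 50.0%, Providence 15/36 = 41.7% → Mercy
Severe: Mercy 7/15 = 46.7%, Providence 8/19 = 42.1% → Mercy
Critical: Mercy 40/112 = 35.7%, Providence 1/6 = 16.7% → Mercy
Mild: Mercy 4/5 = 80.0%, Providence 47/81 = 58.0% → Mercy
Overall: Mercy 72/174 = 41.4%, Providence 71/142 = 50.0% → Providence
Mercy wins each case group but Providence wins overall — the comparison reverses. Mercy's patients skew toward critical, which has a lower base rate.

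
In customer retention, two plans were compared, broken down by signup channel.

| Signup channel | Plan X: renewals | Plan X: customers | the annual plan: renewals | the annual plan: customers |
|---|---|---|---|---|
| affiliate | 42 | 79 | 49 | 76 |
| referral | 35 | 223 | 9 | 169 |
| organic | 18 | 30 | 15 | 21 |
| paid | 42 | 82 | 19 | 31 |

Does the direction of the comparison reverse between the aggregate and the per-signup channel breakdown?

No

Affiliate: Plan X 42/79 = 53.2%, the annual plan 49/76 = 64.5% → the annual plan
Referral: Plan X 35/223 = 15.7%, the annual plan 9/169 = 5.3% → Plan X
Organic: Plan X 18/30 = 60.0%, the annual plan 15/21 = 71.4% → the annual plan
Paid: Plan X 42/82 = 51.2%, the annual plan 19/31 = 61.3% → the annual plan
Overall: Plan X 137/414 = 33.1%, the annual plan 92/297 = 31.0% → Plan X
Neither sweeps: Plan X wins 1 of 4 groups, the annual plan wins 3. Plan X wins overall but not every group — no Simpson reversal.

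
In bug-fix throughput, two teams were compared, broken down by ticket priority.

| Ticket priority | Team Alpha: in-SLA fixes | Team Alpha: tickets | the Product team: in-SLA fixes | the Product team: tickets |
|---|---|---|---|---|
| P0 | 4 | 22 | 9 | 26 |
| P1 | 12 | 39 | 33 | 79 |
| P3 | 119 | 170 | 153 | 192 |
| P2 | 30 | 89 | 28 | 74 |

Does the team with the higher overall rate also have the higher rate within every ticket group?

Yes

P0: Team Alpha 4/22 = 18.2%, the Product team 9/26 = 34.6% → the Product team
P1: Team Alpha 12/39 = 30.8%, the Product team 33/79 = 41.8% → the Product team
P3: Team Alpha 119/170 = 70.0%, the Product team 153/192 = 79.7% → the Product team
P2: Team Alpha 30/89 = 33.7%, the Product team 28/74 = 37.8% → the Product team
Overall: Team Alpha 165/320 = 51.6%, the Product team 223/371 = 60.1% → the Product team
The Product team wins overall and in every ticket group — no reversal.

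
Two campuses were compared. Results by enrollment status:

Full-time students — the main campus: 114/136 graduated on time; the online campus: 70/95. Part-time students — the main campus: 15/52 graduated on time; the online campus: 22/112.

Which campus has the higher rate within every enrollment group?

Full-time: the main campus 114/136 = 83.8%, the online campus 70/95 = 73.7% → the main campus
Part-time: the main campus 15/52 = 28.8%, the online campus 22/112 = 19.6% → the main campus
The main campus has the higher rate in both groups.

the main campus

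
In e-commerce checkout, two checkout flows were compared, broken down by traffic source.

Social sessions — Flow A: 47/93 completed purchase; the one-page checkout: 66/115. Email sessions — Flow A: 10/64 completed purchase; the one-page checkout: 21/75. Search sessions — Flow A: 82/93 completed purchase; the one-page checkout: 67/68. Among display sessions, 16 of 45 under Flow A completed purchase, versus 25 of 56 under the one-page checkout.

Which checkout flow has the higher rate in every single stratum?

Social: Flow A 47/93 = 50.5%, the one-page checkout 66/115 = 57.4% → the one-page checkout
Email: Flow A 10/64 = 15.6%, the one-page checkout 21/75 = 28.0% → the one-page checkout
Search: Flow A 82/93 = 88.2%, the one-page checkout 67/68 = 98.5% → the one-page checkout
Display: Flow A 16/45 = 35.6%, the one-page checkout 25/56 = 44.6% → the one-page checkout
The one-page checkout has the higher rate in all 4 groups.

the one-page checkout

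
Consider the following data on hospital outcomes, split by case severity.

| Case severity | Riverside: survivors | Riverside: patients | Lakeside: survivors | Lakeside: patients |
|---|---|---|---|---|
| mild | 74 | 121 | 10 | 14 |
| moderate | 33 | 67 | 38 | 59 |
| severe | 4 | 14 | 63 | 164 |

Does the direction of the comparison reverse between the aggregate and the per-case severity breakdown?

Yes

Mild: Riverside 74/121 = 61.2%, Lakeside 10/14 = 71.4% → Lakeside
Moderate: Riverside 33/67 = 49.3%, Lakeside 38/59 = 64.4% → Lakeside
Severe: Riverside 4/14 = 28.6%, Lakeside 63/164 = 38.4% → Lakeside
Overall: Riverside 111/202 = 55.0%, Lakeside 111/237 = 46.8% → Riverside
Lakeside wins each case group but Riverside wins overall — the comparison reverses. Lakeside's patients skew toward severe, which has a lower base rate.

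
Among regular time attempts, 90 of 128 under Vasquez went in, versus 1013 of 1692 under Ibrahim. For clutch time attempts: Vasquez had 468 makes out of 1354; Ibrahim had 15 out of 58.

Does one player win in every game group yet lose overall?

Regular time: Vasquez 90/128 = 70.3%, Ibrahim 1013/1692 = 59.9% → Vasquez
Clutch time: Vasquez 468/1354 = 34.6%, Ibrahim 15/58 = 25.9% → Vasquez
Overall: Vasquez 558/1482 = 37.7%, Ibrahim 1028/1750 = 58.7% → Ibrahim
Vasquez wins each game group but Ibrahim wins overall — the comparison reverses. Vasquez's attempts skew toward clutch time, which has a lower base rate.

Yes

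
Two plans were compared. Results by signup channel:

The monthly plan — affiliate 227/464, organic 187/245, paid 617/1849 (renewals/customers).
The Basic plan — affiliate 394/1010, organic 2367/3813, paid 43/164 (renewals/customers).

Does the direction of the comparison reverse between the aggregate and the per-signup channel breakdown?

Yes

Affiliate: the monthly plan 227/464 = 48.9%, the Basic plan 394/1010 = 39.0% → the monthly plan
Organic: the monthly plan 187/245 = 76.3%, the Basic plan 2367/3813 = 62.1% → the monthly plan
Paid: the monthly plan 617/1849 = 33.4%, the Basic plan 43/164 = 26.2% → the monthly plan
Overall: the monthly plan 1031/2558 = 40.3%, the Basic plan 2804/4987 = 56.2% → the Basic plan
The monthly plan wins each signup group but the Basic plan wins overall — the comparison reverses. The monthly plan's customers skew toward paid, which has a lower base rate.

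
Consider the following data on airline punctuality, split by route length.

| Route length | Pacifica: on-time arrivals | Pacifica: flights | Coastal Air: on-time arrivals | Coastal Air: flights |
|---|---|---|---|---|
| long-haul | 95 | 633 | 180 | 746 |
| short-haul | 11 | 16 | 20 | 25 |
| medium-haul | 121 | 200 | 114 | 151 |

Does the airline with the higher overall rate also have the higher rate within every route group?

Long-haul: Pacifica 95/633 = 15.0%, Coastal Air 180/746 = 24.1% → Coastal Air
Short-haul: Pacifica 11/16 = 68.8%, Coastal Air 20/25 = 80.0% → Coastal Air
Medium-haul: Pacifica 121/200 = 60.5%, Coastal Air 114/151 = 75.5% → Coastal Air
Overall: Pacifica 227/849 = 26.7%, Coastal Air 314/922 = 34.1% → Coastal Air
Coastal Air wins overall and in every route group — no reversal.

Yes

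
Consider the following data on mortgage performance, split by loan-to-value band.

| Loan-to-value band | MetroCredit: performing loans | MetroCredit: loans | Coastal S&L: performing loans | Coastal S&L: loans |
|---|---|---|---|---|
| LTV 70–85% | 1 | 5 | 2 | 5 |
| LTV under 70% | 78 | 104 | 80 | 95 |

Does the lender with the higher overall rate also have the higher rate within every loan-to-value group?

LTV 70–85%: MetroCredit 1/5 = 20.0%, Coastal S&L 2/5 = 40.0% → Coastal S&L
LTV under 70%: MetroCredit 78/104 = 75.0%, Coastal S&L 80/95 = 84.2% → Coastal S&L
Overall: MetroCredit 79/109 = 72.5%, Coastal S&L 82/100 = 82.0% → Coastal S&L
Coastal S&L wins overall and in every loan-to-value group — no reversal.

Yes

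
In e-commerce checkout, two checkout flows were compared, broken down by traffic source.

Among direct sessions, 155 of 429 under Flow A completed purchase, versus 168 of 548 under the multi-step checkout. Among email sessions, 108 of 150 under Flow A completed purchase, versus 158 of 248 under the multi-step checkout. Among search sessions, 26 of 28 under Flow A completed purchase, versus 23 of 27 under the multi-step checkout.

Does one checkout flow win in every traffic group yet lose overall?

Direct: Flow A 155/429 = 36.1%, the multi-step checkout 168/548 = 30.7% → Flow A
Email: Flow A 108/150 = 72.0%, the multi-step checkout 158/248 = 63.7% → Flow A
Search: Flow A 26/28 = 92.9%, the multi-step checkout 23/27 = 85.2% → Flow A
Overall: Flow A 289/607 = 47.6%, the multi-step checkout 349/823 = 42.4% → Flow A
Flow A wins overall and in every traffic group — no reversal.

No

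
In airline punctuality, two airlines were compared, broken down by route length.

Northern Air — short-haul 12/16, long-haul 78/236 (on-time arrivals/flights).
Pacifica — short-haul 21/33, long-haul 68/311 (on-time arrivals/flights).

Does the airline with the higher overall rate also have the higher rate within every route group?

Yes

Short-haul: Northern Air 12/16 = 75.0%, Pacifica 21/33 = 63.6% → Northern Air
Long-haul: Northern Air 78/236 = 33.1%, Pacifica 68/311 = 21.9% → Northern Air
Overall: Northern Air 90/252 = 35.7%, Pacifica 89/344 = 25.9% → Northern Air
Northern Air wins overall and in every route group — no reversal.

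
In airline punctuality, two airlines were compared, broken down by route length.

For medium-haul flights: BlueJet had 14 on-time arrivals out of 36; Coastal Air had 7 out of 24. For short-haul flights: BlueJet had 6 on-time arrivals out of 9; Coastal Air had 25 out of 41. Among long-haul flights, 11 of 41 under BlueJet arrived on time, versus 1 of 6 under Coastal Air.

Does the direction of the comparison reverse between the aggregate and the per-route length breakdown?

Medium-haul: BlueJet 14/36 = 38.9%, Coastal Air 7/24 = 29.2% → BlueJet
Short-haul: BlueJet 6/9 = 66.7%, Coastal Air 25/41 = 61.0% → BlueJet
Long-haul: BlueJet 11/41 = 26.8%, Coastal Air 1/6 = 16.7% → BlueJet
Overall: BlueJet 31/86 = 36.0%, Coastal Air 33/71 = 46.5% → Coastal Air
BlueJet wins each route group but Coastal Air wins overall — the comparison reverses. BlueJet's flights skew toward long-haul, which has a lower base rate.

Yes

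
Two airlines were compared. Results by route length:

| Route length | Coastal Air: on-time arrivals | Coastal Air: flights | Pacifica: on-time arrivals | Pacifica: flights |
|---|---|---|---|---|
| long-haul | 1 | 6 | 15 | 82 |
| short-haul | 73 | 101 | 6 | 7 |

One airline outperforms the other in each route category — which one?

Pacifica

Long-haul: Coastal Air 1/6 = 16.7%, Pacifica 15/82 = 18.3% → Pacifica
Short-haul: Coastal Air 73/101 = 72.3%, Pacifica 6/7 = 85.7% → Pacifica
Pacifica has the higher rate in both groups.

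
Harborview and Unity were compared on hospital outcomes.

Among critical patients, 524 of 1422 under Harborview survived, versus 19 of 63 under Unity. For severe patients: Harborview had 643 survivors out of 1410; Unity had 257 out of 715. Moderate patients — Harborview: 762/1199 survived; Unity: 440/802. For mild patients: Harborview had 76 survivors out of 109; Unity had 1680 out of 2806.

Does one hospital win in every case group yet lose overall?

Yes

Critical: Harborview 524/1422 = 36.8%, Unity 19/63 = 30.2% → Harborview
Severe: Harborview 643/1410 = 45.6%, Unity 257/715 = 35.9% → Harborview
Moderate: Harborview 762/1199 = 63.6%, Unity 440/802 = 54.9% → Harborview
Mild: Harborview 76/109 = 69.7%, Unity 1680/2806 = 59.9% → Harborview
Overall: Harborview 2005/4140 = 48.4%, Unity 2396/4386 = 54.6% → Unity
Harborview wins each case group but Unity wins overall — the comparison reverses. Harborview's patients skew toward critical, which has a lower base rate.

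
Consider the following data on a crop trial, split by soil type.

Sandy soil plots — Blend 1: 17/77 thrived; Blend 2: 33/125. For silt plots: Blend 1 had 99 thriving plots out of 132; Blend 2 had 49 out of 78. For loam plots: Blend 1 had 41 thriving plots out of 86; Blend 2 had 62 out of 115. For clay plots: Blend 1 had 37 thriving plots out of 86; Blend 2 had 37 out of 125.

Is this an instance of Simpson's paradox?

Sandy soil: Blend 1 17/77 = 22.1%, Blend 2 33/125 = 26.4% → Blend 2
Silt: Blend 1 99/132 = 75.0%, Blend 2 49/78 = 62.8% → Blend 1
Loam: Blend 1 41/86 = 47.7%, Blend 2 62/115 = 53.9% → Blend 2
Clay: Blend 1 37/86 = 43.0%, Blend 2 37/125 = 29.6% → Blend 1
Overall: Blend 1 194/381 = 50.9%, Blend 2 181/443 = 40.9% → Blend 1
Neither sweeps: Blend 1 wins 2 of 4 groups, Blend 2 wins 2. Blend 1 wins overall but not every group — no Simpson reversal.

No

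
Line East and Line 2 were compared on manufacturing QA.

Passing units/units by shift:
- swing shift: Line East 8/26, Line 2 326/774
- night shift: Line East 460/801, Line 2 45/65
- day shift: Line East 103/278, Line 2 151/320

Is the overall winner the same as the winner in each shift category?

No

Swing shift: Line East 8/26 = 30.8%, Line 2 326/774 = 42.1% → Line 2
Night shift: Line East 460/801 = 57.4%, Line 2 45/65 = 69.2% → Line 2
Day shift: Line East 103/278 = 37.1%, Line 2 151/320 = 47.2% → Line 2
Overall: Line East 571/1105 = 51.7%, Line 2 522/1159 = 45.0% → Line East
Line 2 wins each shift group but Line East wins overall — the comparison reverses. Line 2's units skew toward swing shift, which has a lower base rate.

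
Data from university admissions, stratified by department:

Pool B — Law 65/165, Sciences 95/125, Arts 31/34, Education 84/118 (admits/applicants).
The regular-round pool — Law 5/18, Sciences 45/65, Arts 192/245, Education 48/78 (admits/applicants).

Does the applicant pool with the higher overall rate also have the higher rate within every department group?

No

Law: Pool B 65/165 = 39.4%, the regular-round pool 5/18 = 27.8% → Pool B
Sciences: Pool B 95/125 = 76.0%, the regular-round pool 45/65 = 69.2% → Pool B
Arts: Pool B 31/34 = 91.2%, the regular-round pool 192/245 = 78.4% → Pool B
Education: Pool B 84/118 = 71.2%, the regular-round pool 48/78 = 61.5% → Pool B
Overall: Pool B 275/442 = 62.2%, the regular-round pool 290/406 = 71.4% → the regular-round pool
Pool B wins each department group but the regular-round pool wins overall — the comparison reverses. Pool B's applicants skew toward Law, which has a lower base rate.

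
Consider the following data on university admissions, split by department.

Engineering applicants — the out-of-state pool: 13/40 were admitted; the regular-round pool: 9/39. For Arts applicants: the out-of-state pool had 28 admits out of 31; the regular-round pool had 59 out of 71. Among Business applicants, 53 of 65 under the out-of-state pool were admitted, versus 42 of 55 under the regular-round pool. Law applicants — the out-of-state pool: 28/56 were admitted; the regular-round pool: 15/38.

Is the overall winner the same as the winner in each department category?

Yes

Engineering: the out-of-state pool 13/40 = 32.5%, the regular-round pool 9/39 = 23.1% → the out-of-state pool
Arts: the out-of-state pool 28/31 = 90.3%, the regular-round pool 59/71 = 83.1% → the out-of-state pool
Business: the out-of-state pool 53/65 = 81.5%, the regular-round pool 42/55 = 76.4% → the out-of-state pool
Law: the out-of-state pool 28/56 = 50.0%, the regular-round pool 15/38 = 39.5% → the out-of-state pool
Overall: the out-of-state pool 122/192 = 63.5%, the regular-round pool 125/203 = 61.6% → the out-of-state pool
The out-of-state pool wins overall and in every department group — no reversal.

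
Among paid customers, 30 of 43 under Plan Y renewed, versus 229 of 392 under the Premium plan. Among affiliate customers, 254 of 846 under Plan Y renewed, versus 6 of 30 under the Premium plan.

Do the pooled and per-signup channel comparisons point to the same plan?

Paid: Plan Y 30/43 = 69.8%, the Premium plan 229/392 = 58.4% → Plan Y
Affiliate: Plan Y 254/846 = 30.0%, the Premium plan 6/30 = 20.0% → Plan Y
Overall: Plan Y 284/889 = 31.9%, the Premium plan 235/422 = 55.7% → the Premium plan
Plan Y wins each signup group but the Premium plan wins overall — the comparison reverses. Plan Y's customers skew toward affiliate, which has a lower base rate.

No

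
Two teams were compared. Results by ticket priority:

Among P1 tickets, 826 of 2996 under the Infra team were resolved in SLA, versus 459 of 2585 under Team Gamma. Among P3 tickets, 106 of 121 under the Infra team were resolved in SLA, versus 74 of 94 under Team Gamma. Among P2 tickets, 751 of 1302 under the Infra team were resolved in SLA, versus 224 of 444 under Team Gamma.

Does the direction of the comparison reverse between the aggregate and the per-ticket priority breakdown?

No

P1: the Infra team 826/2996 = 27.6%, Team Gamma 459/2585 = 17.8% → the Infra team
P3: the Infra team 106/121 = 87.6%, Team Gamma 74/94 = 78.7% → the Infra team
P2: the Infra team 751/1302 = 57.7%, Team Gamma 224/444 = 50.5% → the Infra team
Overall: the Infra team 1683/4419 = 38.1%, Team Gamma 757/3123 = 24.2% → the Infra team
The Infra team wins overall and in every ticket group — no reversal.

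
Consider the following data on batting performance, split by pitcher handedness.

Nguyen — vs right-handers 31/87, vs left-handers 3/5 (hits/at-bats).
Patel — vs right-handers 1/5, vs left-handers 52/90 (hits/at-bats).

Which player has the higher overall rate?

Patel

Vs right-handers: Nguyen 31/87 = 35.6%, Patel 1/5 = 20.0% → Nguyen
Vs left-handers: Nguyen 3/5 = 60.0%, Patel 52/90 = 57.8% → Nguyen
Overall: Nguyen 34/92 = 37.0%, Patel 53/95 = 55.8% → Patel
(Nguyen wins every pitcher group but Patel wins overall — Nguyen's at-bats skew toward the low-rate vs right-handers group.)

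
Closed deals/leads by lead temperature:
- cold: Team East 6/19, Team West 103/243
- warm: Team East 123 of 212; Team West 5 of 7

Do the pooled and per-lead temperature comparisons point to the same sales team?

No

Cold: Team East 6/19 = 31.6%, Team West 103/243 = 42.4% → Team West
Warm: Team East 123/212 = 58.0%, Team West 5/7 = 71.4% → Team West
Overall: Team East 129/231 = 55.8%, Team West 108/250 = 43.2% → Team East
Team West wins each lead group but Team East wins overall — the comparison reverses. Team West's leads skew toward cold, which has a lower base rate.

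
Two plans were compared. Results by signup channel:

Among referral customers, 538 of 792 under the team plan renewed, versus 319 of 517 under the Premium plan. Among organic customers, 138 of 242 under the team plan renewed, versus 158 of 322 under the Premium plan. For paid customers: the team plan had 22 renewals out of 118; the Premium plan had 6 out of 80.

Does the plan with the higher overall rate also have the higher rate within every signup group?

Referral: the team plan 538/792 = 67.9%, the Premium plan 319/517 = 61.7% → the team plan
Organic: the team plan 138/242 = 57.0%, the Premium plan 158/322 = 49.1% → the team plan
Paid: the team plan 22/118 = 18.6%, the Premium plan 6/80 = 7.5% → the team plan
Overall: the team plan 698/1152 = 60.6%, the Premium plan 483/919 = 52.6% → the team plan
The team plan wins overall and in every signup group — no reversal.

Yes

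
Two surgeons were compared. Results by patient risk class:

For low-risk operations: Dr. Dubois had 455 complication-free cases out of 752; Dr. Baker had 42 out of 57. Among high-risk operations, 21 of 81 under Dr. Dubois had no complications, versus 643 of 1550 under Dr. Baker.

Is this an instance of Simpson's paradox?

Yes

Low-risk: Dr. Dubois 455/752 = 60.5%, Dr. Baker 42/57 = 73.7% → Dr. Baker
High-risk: Dr. Dubois 21/81 = 25.9%, Dr. Baker 643/1550 = 41.5% → Dr. Baker
Overall: Dr. Dubois 476/833 = 57.1%, Dr. Baker 685/1607 = 42.6% → Dr. Dubois
Dr. Baker wins each patient risk group but Dr. Dubois wins overall — the comparison reverses. Dr. Baker's operations skew toward high-risk, which has a lower base rate.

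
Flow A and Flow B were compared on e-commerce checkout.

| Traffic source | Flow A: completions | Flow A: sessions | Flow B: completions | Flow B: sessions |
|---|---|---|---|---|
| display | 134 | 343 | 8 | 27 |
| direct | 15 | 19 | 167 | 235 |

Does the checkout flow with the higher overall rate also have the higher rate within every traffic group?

No

Display: Flow A 134/343 = 39.1%, Flow B 8/27 = 29.6% → Flow A
Direct: Flow A 15/19 = 78.9%, Flow B 167/235 = 71.1% → Flow A
Overall: Flow A 149/362 = 41.2%, Flow B 175/262 = 66.8% → Flow B
Flow A wins each traffic group but Flow B wins overall — the comparison reverses. Flow A's sessions skew toward display, which has a lower base rate.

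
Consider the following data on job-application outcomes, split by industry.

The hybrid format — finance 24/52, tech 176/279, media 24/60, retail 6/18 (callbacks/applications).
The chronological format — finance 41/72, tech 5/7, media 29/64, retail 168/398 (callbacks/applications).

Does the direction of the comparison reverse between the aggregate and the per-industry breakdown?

Yes

Finance: the hybrid format 24/52 = 46.2%, the chronological format 41/72 = 56.9% → the chronological format
Tech: the hybrid format 176/279 = 63.1%, the chronological format 5/7 = 71.4% → the chronological format
Media: the hybrid format 24/60 = 40.0%, the chronological format 29/64 = 45.3% → the chronological format
Retail: the hybrid format 6/18 = 33.3%, the chronological format 168/398 = 42.2% → the chronological format
Overall: the hybrid format 230/409 = 56.2%, the chronological format 243/541 = 44.9% → the hybrid format
The chronological format wins each industry group but the hybrid format wins overall — the comparison reverses. The chronological format's applications skew toward retail, which has a lower base rate.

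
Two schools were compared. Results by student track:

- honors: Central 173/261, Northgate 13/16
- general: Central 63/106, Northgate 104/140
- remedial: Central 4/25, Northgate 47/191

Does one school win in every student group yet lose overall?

Yes

Honors: Central 173/261 = 66.3%, Northgate 13/16 = 81.2% → Northgate
General: Central 63/106 = 59.4%, Northgate 104/140 = 74.3% → Northgate
Remedial: Central 4/25 = 16.0%, Northgate 47/191 = 24.6% → Northgate
Overall: Central 240/392 = 61.2%, Northgate 164/347 = 47.3% → Central
Northgate wins each student group but Central wins overall — the comparison reverses. Northgate's students skew toward remedial, which has a lower base rate.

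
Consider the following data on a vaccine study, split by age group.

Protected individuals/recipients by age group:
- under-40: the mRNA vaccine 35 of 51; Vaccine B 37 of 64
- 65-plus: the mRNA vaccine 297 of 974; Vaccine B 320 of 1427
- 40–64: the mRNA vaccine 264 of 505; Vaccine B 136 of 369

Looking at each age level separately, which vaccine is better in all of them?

the mRNA vaccine

Under-40: the mRNA vaccine 35/51 = 68.6%, Vaccine B 37/64 = 57.8% → the mRNA vaccine
65-plus: the mRNA vaccine 297/974 = 30.5%, Vaccine B 320/1427 = 22.4% → the mRNA vaccine
40–64: the mRNA vaccine 264/505 = 52.3%, Vaccine B 136/369 = 36.9% → the mRNA vaccine
The mRNA vaccine has the higher rate in all 3 groups.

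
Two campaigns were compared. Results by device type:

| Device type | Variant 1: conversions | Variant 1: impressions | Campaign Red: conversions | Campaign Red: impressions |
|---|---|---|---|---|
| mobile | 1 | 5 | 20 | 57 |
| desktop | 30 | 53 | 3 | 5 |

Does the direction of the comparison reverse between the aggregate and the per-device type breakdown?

Yes

Mobile: Variant 1 1/5 = 20.0%, Campaign Red 20/57 = 35.1% → Campaign Red
Desktop: Variant 1 30/53 = 56.6%, Campaign Red 3/5 = 60.0% → Campaign Red
Overall: Variant 1 31/58 = 53.4%, Campaign Red 23/62 = 37.1% → Variant 1
Campaign Red wins each device group but Variant 1 wins overall — the comparison reverses. Campaign Red's impressions skew toward mobile, which has a lower base rate.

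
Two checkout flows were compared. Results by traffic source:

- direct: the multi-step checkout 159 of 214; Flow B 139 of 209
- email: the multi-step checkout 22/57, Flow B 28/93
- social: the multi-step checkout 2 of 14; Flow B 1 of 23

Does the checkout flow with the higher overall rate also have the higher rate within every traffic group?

Yes

Direct: the multi-step checkout 159/214 = 74.3%, Flow B 139/209 = 66.5% → the multi-step checkout
Email: the multi-step checkout 22/57 = 38.6%, Flow B 28/93 = 30.1% → the multi-step checkout
Social: the multi-step checkout 2/14 = 14.3%, Flow B 1/23 = 4.3% → the multi-step checkout
Overall: the multi-step checkout 183/285 = 64.2%, Flow B 168/325 = 51.7% → the multi-step checkout
The multi-step checkout wins overall and in every traffic group — no reversal.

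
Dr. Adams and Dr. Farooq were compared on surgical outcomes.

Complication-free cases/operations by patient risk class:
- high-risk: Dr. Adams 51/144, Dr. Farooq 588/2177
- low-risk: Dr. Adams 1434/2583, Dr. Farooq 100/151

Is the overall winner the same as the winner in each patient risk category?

High-risk: Dr. Adams 51/144 = 35.4%, Dr. Farooq 588/2177 = 27.0% → Dr. Adams
Low-risk: Dr. Adams 1434/2583 = 55.5%, Dr. Farooq 100/151 = 66.2% → Dr. Farooq
Overall: Dr. Adams 1485/2727 = 54.5%, Dr. Farooq 688/2328 = 29.6% → Dr. Adams
Neither sweeps: Dr. Adams wins 1 of 2 groups, Dr. Farooq wins 1. Dr. Adams wins overall but not every group — no Simpson reversal.

No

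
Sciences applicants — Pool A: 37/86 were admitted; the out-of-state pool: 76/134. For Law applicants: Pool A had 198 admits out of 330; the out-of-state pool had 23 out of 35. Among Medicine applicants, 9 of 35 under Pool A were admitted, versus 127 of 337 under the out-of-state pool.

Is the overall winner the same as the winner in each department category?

No

Sciences: Pool A 37/86 = 43.0%, the out-of-state pool 76/134 = 56.7% → the out-of-state pool
Law: Pool A 198/330 = 60.0%, the out-of-state pool 23/35 = 65.7% → the out-of-state pool
Medicine: Pool A 9/35 = 25.7%, the out-of-state pool 127/337 = 37.7% → the out-of-state pool
Overall: Pool A 244/451 = 54.1%, the out-of-state pool 226/506 = 44.7% → Pool A
The out-of-state pool wins each department group but Pool A wins overall — the comparison reverses. The out-of-state pool's applicants skew toward Medicine, which has a lower base rate.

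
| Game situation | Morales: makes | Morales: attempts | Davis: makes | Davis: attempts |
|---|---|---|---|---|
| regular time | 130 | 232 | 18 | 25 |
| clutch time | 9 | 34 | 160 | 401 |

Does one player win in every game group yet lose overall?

Yes

Regular time: Morales 130/232 = 56.0%, Davis 18/25 = 72.0% → Davis
Clutch time: Morales 9/34 = 26.5%, Davis 160/401 = 39.9% → Davis
Overall: Morales 139/266 = 52.3%, Davis 178/426 = 41.8% → Morales
Davis wins each game group but Morales wins overall — the comparison reverses. Davis's attempts skew toward clutch time, which has a lower base rate.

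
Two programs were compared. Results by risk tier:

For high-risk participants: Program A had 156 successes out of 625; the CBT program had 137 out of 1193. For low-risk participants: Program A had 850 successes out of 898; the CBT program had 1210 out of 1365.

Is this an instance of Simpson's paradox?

No

High-risk: Program A 156/625 = 25.0%, the CBT program 137/1193 = 11.5% → Program A
Low-risk: Program A 850/898 = 94.7%, the CBT program 1210/1365 = 88.6% → Program A
Overall: Program A 1006/1523 = 66.1%, the CBT program 1347/2558 = 52.7% → Program A
Program A wins overall and in every risk group — no reversal.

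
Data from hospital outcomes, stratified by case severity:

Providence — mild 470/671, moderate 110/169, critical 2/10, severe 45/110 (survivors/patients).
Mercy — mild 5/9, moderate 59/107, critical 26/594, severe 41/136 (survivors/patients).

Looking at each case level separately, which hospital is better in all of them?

Mild: Providence 470/671 = 70.0%, Mercy 5/9 = 55.6% → Providence
Moderate: Providence 110/169 = 65.1%, Mercy 59/107 = 55.1% → Providence
Critical: Providence 2/10 = 20.0%, Mercy 26/594 = 4.4% → Providence
Severe: Providence 45/110 = 40.9%, Mercy 41/136 = 30.1% → Providence
Providence has the higher rate in all 4 groups.

Providence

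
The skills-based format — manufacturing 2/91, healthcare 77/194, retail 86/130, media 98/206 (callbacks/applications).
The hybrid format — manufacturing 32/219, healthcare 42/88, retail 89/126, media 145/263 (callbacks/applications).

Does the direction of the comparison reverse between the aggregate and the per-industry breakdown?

Manufacturing: the skills-based format 2/91 = 2.2%, the hybrid format 32/219 = 14.6% → the hybrid format
Healthcare: the skills-based format 77/194 = 39.7%, the hybrid format 42/88 = 47.7% → the hybrid format
Retail: the skills-based format 86/130 = 66.2%, the hybrid format 89/126 = 70.6% → the hybrid format
Media: the skills-based format 98/206 = 47.6%, the hybrid format 145/263 = 55.1% → the hybrid format
Overall: the skills-based format 263/621 = 42.4%, the hybrid format 308/696 = 44.3% → the hybrid format
The hybrid format wins overall and in every industry group — no reversal.

No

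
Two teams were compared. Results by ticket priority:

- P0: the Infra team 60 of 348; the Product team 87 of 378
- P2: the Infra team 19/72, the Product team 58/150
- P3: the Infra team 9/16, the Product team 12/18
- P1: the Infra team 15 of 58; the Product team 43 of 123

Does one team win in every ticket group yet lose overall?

P0: the Infra team 60/348 = 17.2%, the Product team 87/378 = 23.0% → the Product team
P2: the Infra team 19/72 = 26.4%, the Product team 58/150 = 38.7% → the Product team
P3: the Infra team 9/16 = 56.2%, the Product team 12/18 = 66.7% → the Product team
P1: the Infra team 15/58 = 25.9%, the Product team 43/123 = 35.0% → the Product team
Overall: the Infra team 103/494 = 20.9%, the Product team 200/669 = 29.9% → the Product team
The Product team wins overall and in every ticket group — no reversal.

No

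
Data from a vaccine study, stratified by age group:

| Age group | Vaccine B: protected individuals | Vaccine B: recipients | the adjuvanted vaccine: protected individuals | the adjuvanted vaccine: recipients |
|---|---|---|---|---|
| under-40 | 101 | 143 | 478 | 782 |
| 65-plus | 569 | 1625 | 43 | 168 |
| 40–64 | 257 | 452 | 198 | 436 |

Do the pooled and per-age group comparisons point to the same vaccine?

No

Under-40: Vaccine B 101/143 = 70.6%, the adjuvanted vaccine 478/782 = 61.1% → Vaccine B
65-plus: Vaccine B 569/1625 = 35.0%, the adjuvanted vaccine 43/168 = 25.6% → Vaccine B
40–64: Vaccine B 257/452 = 56.9%, the adjuvanted vaccine 198/436 = 45.4% → Vaccine B
Overall: Vaccine B 927/2220 = 41.8%, the adjuvanted vaccine 719/1386 = 51.9% → the adjuvanted vaccine
Vaccine B wins each age group but the adjuvanted vaccine wins overall — the comparison reverses. Vaccine B's recipients skew toward 65-plus, which has a lower base rate.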